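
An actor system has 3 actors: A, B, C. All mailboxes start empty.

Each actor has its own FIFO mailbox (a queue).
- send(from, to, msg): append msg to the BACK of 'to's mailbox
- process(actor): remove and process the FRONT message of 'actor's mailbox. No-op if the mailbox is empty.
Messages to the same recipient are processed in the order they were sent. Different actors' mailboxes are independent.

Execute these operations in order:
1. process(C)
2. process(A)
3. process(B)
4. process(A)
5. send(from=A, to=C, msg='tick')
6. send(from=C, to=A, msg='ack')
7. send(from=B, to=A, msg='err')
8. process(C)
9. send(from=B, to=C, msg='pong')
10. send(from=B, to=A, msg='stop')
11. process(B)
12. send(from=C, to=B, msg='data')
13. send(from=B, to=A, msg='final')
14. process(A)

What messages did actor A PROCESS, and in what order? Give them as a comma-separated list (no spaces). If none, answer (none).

Answer: ack

Derivation:
After 1 (process(C)): A:[] B:[] C:[]
After 2 (process(A)): A:[] B:[] C:[]
After 3 (process(B)): A:[] B:[] C:[]
After 4 (process(A)): A:[] B:[] C:[]
After 5 (send(from=A, to=C, msg='tick')): A:[] B:[] C:[tick]
After 6 (send(from=C, to=A, msg='ack')): A:[ack] B:[] C:[tick]
After 7 (send(from=B, to=A, msg='err')): A:[ack,err] B:[] C:[tick]
After 8 (process(C)): A:[ack,err] B:[] C:[]
After 9 (send(from=B, to=C, msg='pong')): A:[ack,err] B:[] C:[pong]
After 10 (send(from=B, to=A, msg='stop')): A:[ack,err,stop] B:[] C:[pong]
After 11 (process(B)): A:[ack,err,stop] B:[] C:[pong]
After 12 (send(from=C, to=B, msg='data')): A:[ack,err,stop] B:[data] C:[pong]
After 13 (send(from=B, to=A, msg='final')): A:[ack,err,stop,final] B:[data] C:[pong]
After 14 (process(A)): A:[err,stop,final] B:[data] C:[pong]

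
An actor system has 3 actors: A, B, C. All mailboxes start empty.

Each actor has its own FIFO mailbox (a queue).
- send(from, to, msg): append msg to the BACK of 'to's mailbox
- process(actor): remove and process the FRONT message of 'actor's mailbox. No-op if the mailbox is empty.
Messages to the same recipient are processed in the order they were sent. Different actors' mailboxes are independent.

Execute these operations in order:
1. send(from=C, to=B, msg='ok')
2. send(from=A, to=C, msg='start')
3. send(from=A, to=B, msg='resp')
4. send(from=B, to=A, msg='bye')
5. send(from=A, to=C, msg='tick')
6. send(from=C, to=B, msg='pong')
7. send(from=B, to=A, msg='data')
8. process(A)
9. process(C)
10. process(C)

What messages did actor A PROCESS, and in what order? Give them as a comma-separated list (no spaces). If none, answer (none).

After 1 (send(from=C, to=B, msg='ok')): A:[] B:[ok] C:[]
After 2 (send(from=A, to=C, msg='start')): A:[] B:[ok] C:[start]
After 3 (send(from=A, to=B, msg='resp')): A:[] B:[ok,resp] C:[start]
After 4 (send(from=B, to=A, msg='bye')): A:[bye] B:[ok,resp] C:[start]
After 5 (send(from=A, to=C, msg='tick')): A:[bye] B:[ok,resp] C:[start,tick]
After 6 (send(from=C, to=B, msg='pong')): A:[bye] B:[ok,resp,pong] C:[start,tick]
After 7 (send(from=B, to=A, msg='data')): A:[bye,data] B:[ok,resp,pong] C:[start,tick]
After 8 (process(A)): A:[data] B:[ok,resp,pong] C:[start,tick]
After 9 (process(C)): A:[data] B:[ok,resp,pong] C:[tick]
After 10 (process(C)): A:[data] B:[ok,resp,pong] C:[]

Answer: bye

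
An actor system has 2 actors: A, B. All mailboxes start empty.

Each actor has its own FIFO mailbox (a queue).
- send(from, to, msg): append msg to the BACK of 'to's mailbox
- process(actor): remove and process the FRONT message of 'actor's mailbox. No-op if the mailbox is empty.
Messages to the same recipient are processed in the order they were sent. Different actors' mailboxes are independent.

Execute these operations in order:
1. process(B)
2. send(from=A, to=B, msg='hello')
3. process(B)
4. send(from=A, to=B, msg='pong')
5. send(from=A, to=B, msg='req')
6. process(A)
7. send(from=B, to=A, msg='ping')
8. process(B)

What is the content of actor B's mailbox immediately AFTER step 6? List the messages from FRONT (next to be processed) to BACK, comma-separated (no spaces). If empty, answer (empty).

After 1 (process(B)): A:[] B:[]
After 2 (send(from=A, to=B, msg='hello')): A:[] B:[hello]
After 3 (process(B)): A:[] B:[]
After 4 (send(from=A, to=B, msg='pong')): A:[] B:[pong]
After 5 (send(from=A, to=B, msg='req')): A:[] B:[pong,req]
After 6 (process(A)): A:[] B:[pong,req]

pong,req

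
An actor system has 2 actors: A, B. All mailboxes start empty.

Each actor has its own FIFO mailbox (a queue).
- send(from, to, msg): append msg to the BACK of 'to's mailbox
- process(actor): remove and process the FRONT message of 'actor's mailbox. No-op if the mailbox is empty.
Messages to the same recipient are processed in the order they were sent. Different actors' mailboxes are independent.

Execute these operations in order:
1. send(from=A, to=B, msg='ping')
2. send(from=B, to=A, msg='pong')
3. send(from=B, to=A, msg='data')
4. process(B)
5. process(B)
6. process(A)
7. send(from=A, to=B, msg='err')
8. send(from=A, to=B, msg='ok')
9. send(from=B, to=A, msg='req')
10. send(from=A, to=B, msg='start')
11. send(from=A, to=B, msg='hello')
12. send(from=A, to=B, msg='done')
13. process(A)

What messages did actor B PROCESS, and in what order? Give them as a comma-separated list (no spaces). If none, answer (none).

After 1 (send(from=A, to=B, msg='ping')): A:[] B:[ping]
After 2 (send(from=B, to=A, msg='pong')): A:[pong] B:[ping]
After 3 (send(from=B, to=A, msg='data')): A:[pong,data] B:[ping]
After 4 (process(B)): A:[pong,data] B:[]
After 5 (process(B)): A:[pong,data] B:[]
After 6 (process(A)): A:[data] B:[]
After 7 (send(from=A, to=B, msg='err')): A:[data] B:[err]
After 8 (send(from=A, to=B, msg='ok')): A:[data] B:[err,ok]
After 9 (send(from=B, to=A, msg='req')): A:[data,req] B:[err,ok]
After 10 (send(from=A, to=B, msg='start')): A:[data,req] B:[err,ok,start]
After 11 (send(from=A, to=B, msg='hello')): A:[data,req] B:[err,ok,start,hello]
After 12 (send(from=A, to=B, msg='done')): A:[data,req] B:[err,ok,start,hello,done]
After 13 (process(A)): A:[req] B:[err,ok,start,hello,done]

Answer: ping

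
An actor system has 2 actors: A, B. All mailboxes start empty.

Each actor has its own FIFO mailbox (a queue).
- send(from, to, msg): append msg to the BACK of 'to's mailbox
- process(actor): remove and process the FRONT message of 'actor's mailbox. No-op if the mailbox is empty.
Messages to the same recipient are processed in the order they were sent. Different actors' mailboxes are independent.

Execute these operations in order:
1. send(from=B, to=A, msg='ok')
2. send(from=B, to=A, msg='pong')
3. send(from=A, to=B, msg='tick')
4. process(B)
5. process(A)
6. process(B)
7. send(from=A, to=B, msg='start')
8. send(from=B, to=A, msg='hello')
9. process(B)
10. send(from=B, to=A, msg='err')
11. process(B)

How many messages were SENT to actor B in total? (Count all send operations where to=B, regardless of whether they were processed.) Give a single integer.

Answer: 2

Derivation:
After 1 (send(from=B, to=A, msg='ok')): A:[ok] B:[]
After 2 (send(from=B, to=A, msg='pong')): A:[ok,pong] B:[]
After 3 (send(from=A, to=B, msg='tick')): A:[ok,pong] B:[tick]
After 4 (process(B)): A:[ok,pong] B:[]
After 5 (process(A)): A:[pong] B:[]
After 6 (process(B)): A:[pong] B:[]
After 7 (send(from=A, to=B, msg='start')): A:[pong] B:[start]
After 8 (send(from=B, to=A, msg='hello')): A:[pong,hello] B:[start]
After 9 (process(B)): A:[pong,hello] B:[]
After 10 (send(from=B, to=A, msg='err')): A:[pong,hello,err] B:[]
After 11 (process(B)): A:[pong,hello,err] B:[]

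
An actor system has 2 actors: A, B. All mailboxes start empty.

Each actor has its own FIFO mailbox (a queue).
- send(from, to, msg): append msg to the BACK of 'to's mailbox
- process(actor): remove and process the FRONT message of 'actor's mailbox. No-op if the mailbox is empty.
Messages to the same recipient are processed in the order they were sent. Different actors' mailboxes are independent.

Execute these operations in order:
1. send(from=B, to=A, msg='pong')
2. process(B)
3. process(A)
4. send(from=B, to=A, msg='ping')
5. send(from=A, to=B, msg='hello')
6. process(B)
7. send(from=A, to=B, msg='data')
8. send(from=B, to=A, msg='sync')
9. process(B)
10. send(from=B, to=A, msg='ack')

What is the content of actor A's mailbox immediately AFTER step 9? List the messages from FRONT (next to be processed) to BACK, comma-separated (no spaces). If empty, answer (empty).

After 1 (send(from=B, to=A, msg='pong')): A:[pong] B:[]
After 2 (process(B)): A:[pong] B:[]
After 3 (process(A)): A:[] B:[]
After 4 (send(from=B, to=A, msg='ping')): A:[ping] B:[]
After 5 (send(from=A, to=B, msg='hello')): A:[ping] B:[hello]
After 6 (process(B)): A:[ping] B:[]
After 7 (send(from=A, to=B, msg='data')): A:[ping] B:[data]
After 8 (send(from=B, to=A, msg='sync')): A:[ping,sync] B:[data]
After 9 (process(B)): A:[ping,sync] B:[]

ping,sync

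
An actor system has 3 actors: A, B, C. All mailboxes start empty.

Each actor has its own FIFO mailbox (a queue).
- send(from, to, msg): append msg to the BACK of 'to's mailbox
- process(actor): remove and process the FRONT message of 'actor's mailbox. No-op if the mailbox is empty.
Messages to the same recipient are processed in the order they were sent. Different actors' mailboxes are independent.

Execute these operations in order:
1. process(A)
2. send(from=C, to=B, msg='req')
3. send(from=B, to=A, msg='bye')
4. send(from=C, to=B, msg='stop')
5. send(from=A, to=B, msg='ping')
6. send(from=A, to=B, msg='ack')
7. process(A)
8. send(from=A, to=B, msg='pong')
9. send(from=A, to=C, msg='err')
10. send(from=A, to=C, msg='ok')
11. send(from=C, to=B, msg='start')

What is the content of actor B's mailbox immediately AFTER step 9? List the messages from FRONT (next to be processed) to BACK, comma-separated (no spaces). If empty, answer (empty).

After 1 (process(A)): A:[] B:[] C:[]
After 2 (send(from=C, to=B, msg='req')): A:[] B:[req] C:[]
After 3 (send(from=B, to=A, msg='bye')): A:[bye] B:[req] C:[]
After 4 (send(from=C, to=B, msg='stop')): A:[bye] B:[req,stop] C:[]
After 5 (send(from=A, to=B, msg='ping')): A:[bye] B:[req,stop,ping] C:[]
After 6 (send(from=A, to=B, msg='ack')): A:[bye] B:[req,stop,ping,ack] C:[]
After 7 (process(A)): A:[] B:[req,stop,ping,ack] C:[]
After 8 (send(from=A, to=B, msg='pong')): A:[] B:[req,stop,ping,ack,pong] C:[]
After 9 (send(from=A, to=C, msg='err')): A:[] B:[req,stop,ping,ack,pong] C:[err]

req,stop,ping,ack,pong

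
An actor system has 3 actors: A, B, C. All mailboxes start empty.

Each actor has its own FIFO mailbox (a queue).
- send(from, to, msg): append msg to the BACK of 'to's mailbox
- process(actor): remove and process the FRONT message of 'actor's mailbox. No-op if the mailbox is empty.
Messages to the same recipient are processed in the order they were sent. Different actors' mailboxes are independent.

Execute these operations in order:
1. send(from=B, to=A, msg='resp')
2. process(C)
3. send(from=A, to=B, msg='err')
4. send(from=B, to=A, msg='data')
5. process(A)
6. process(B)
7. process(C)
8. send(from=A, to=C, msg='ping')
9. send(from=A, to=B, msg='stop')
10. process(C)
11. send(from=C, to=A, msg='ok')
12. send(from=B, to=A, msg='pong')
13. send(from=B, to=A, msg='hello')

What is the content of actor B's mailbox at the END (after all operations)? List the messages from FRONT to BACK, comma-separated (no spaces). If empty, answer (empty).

After 1 (send(from=B, to=A, msg='resp')): A:[resp] B:[] C:[]
After 2 (process(C)): A:[resp] B:[] C:[]
After 3 (send(from=A, to=B, msg='err')): A:[resp] B:[err] C:[]
After 4 (send(from=B, to=A, msg='data')): A:[resp,data] B:[err] C:[]
After 5 (process(A)): A:[data] B:[err] C:[]
After 6 (process(B)): A:[data] B:[] C:[]
After 7 (process(C)): A:[data] B:[] C:[]
After 8 (send(from=A, to=C, msg='ping')): A:[data] B:[] C:[ping]
After 9 (send(from=A, to=B, msg='stop')): A:[data] B:[stop] C:[ping]
After 10 (process(C)): A:[data] B:[stop] C:[]
After 11 (send(from=C, to=A, msg='ok')): A:[data,ok] B:[stop] C:[]
After 12 (send(from=B, to=A, msg='pong')): A:[data,ok,pong] B:[stop] C:[]
After 13 (send(from=B, to=A, msg='hello')): A:[data,ok,pong,hello] B:[stop] C:[]

Answer: stop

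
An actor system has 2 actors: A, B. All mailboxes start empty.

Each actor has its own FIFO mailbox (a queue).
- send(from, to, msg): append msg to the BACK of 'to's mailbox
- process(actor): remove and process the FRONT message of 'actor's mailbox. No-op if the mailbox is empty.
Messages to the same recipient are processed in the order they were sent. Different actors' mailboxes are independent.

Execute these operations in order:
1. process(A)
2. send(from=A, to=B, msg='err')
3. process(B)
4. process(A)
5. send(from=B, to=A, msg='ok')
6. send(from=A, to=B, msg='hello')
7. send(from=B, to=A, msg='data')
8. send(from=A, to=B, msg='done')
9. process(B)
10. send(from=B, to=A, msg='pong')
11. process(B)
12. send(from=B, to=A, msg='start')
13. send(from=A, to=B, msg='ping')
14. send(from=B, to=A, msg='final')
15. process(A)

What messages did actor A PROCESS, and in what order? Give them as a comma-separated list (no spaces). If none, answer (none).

After 1 (process(A)): A:[] B:[]
After 2 (send(from=A, to=B, msg='err')): A:[] B:[err]
After 3 (process(B)): A:[] B:[]
After 4 (process(A)): A:[] B:[]
After 5 (send(from=B, to=A, msg='ok')): A:[ok] B:[]
After 6 (send(from=A, to=B, msg='hello')): A:[ok] B:[hello]
After 7 (send(from=B, to=A, msg='data')): A:[ok,data] B:[hello]
After 8 (send(from=A, to=B, msg='done')): A:[ok,data] B:[hello,done]
After 9 (process(B)): A:[ok,data] B:[done]
After 10 (send(from=B, to=A, msg='pong')): A:[ok,data,pong] B:[done]
After 11 (process(B)): A:[ok,data,pong] B:[]
After 12 (send(from=B, to=A, msg='start')): A:[ok,data,pong,start] B:[]
After 13 (send(from=A, to=B, msg='ping')): A:[ok,data,pong,start] B:[ping]
After 14 (send(from=B, to=A, msg='final')): A:[ok,data,pong,start,final] B:[ping]
After 15 (process(A)): A:[data,pong,start,final] B:[ping]

Answer: ok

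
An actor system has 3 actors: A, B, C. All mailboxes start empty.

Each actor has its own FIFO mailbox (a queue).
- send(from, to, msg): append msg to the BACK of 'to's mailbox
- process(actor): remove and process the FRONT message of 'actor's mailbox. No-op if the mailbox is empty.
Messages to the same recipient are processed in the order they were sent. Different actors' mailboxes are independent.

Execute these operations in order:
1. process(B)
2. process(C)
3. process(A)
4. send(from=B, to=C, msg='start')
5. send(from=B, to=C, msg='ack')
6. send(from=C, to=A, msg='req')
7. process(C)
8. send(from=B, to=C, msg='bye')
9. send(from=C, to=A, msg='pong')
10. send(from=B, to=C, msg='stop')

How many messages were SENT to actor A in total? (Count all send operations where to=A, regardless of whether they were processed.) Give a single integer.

Answer: 2

Derivation:
After 1 (process(B)): A:[] B:[] C:[]
After 2 (process(C)): A:[] B:[] C:[]
After 3 (process(A)): A:[] B:[] C:[]
After 4 (send(from=B, to=C, msg='start')): A:[] B:[] C:[start]
After 5 (send(from=B, to=C, msg='ack')): A:[] B:[] C:[start,ack]
After 6 (send(from=C, to=A, msg='req')): A:[req] B:[] C:[start,ack]
After 7 (process(C)): A:[req] B:[] C:[ack]
After 8 (send(from=B, to=C, msg='bye')): A:[req] B:[] C:[ack,bye]
After 9 (send(from=C, to=A, msg='pong')): A:[req,pong] B:[] C:[ack,bye]
After 10 (send(from=B, to=C, msg='stop')): A:[req,pong] B:[] C:[ack,bye,stop]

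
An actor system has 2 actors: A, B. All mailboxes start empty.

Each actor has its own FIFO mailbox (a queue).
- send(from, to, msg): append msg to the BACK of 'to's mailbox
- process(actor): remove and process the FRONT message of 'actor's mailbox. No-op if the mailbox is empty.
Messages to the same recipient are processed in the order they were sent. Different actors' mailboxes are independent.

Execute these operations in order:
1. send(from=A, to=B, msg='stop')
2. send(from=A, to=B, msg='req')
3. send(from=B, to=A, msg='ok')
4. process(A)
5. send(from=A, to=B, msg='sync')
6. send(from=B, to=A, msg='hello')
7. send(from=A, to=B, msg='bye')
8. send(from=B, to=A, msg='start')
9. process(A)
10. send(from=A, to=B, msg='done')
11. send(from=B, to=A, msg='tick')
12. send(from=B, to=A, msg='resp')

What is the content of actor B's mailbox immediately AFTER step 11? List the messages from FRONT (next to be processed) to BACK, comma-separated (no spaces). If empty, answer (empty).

After 1 (send(from=A, to=B, msg='stop')): A:[] B:[stop]
After 2 (send(from=A, to=B, msg='req')): A:[] B:[stop,req]
After 3 (send(from=B, to=A, msg='ok')): A:[ok] B:[stop,req]
After 4 (process(A)): A:[] B:[stop,req]
After 5 (send(from=A, to=B, msg='sync')): A:[] B:[stop,req,sync]
After 6 (send(from=B, to=A, msg='hello')): A:[hello] B:[stop,req,sync]
After 7 (send(from=A, to=B, msg='bye')): A:[hello] B:[stop,req,sync,bye]
After 8 (send(from=B, to=A, msg='start')): A:[hello,start] B:[stop,req,sync,bye]
After 9 (process(A)): A:[start] B:[stop,req,sync,bye]
After 10 (send(from=A, to=B, msg='done')): A:[start] B:[stop,req,sync,bye,done]
After 11 (send(from=B, to=A, msg='tick')): A:[start,tick] B:[stop,req,sync,bye,done]

stop,req,sync,bye,done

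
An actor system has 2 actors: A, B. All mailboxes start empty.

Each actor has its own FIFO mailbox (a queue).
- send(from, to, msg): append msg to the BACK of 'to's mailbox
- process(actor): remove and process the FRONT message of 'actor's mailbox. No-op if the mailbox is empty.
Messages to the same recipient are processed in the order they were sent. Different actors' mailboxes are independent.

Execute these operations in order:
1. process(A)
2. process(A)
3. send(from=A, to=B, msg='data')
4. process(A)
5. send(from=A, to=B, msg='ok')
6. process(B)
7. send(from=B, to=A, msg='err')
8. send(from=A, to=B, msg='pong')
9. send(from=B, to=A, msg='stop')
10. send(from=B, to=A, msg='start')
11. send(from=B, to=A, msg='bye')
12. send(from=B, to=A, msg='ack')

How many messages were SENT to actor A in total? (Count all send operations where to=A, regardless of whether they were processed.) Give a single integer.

After 1 (process(A)): A:[] B:[]
After 2 (process(A)): A:[] B:[]
After 3 (send(from=A, to=B, msg='data')): A:[] B:[data]
After 4 (process(A)): A:[] B:[data]
After 5 (send(from=A, to=B, msg='ok')): A:[] B:[data,ok]
After 6 (process(B)): A:[] B:[ok]
After 7 (send(from=B, to=A, msg='err')): A:[err] B:[ok]
After 8 (send(from=A, to=B, msg='pong')): A:[err] B:[ok,pong]
After 9 (send(from=B, to=A, msg='stop')): A:[err,stop] B:[ok,pong]
After 10 (send(from=B, to=A, msg='start')): A:[err,stop,start] B:[ok,pong]
After 11 (send(from=B, to=A, msg='bye')): A:[err,stop,start,bye] B:[ok,pong]
After 12 (send(from=B, to=A, msg='ack')): A:[err,stop,start,bye,ack] B:[ok,pong]

Answer: 5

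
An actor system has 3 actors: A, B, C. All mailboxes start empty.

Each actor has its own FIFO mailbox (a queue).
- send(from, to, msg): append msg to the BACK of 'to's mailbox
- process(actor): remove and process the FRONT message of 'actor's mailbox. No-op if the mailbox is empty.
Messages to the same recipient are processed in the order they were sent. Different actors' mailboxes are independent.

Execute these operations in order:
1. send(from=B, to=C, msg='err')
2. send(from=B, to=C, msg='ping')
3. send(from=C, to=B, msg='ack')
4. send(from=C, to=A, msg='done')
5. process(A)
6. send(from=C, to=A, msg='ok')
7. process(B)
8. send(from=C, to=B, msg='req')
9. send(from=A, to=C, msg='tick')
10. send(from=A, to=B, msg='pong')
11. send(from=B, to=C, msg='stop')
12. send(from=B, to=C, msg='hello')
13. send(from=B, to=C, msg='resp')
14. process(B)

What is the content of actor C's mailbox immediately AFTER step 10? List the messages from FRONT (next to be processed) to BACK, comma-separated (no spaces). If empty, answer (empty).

After 1 (send(from=B, to=C, msg='err')): A:[] B:[] C:[err]
After 2 (send(from=B, to=C, msg='ping')): A:[] B:[] C:[err,ping]
After 3 (send(from=C, to=B, msg='ack')): A:[] B:[ack] C:[err,ping]
After 4 (send(from=C, to=A, msg='done')): A:[done] B:[ack] C:[err,ping]
After 5 (process(A)): A:[] B:[ack] C:[err,ping]
After 6 (send(from=C, to=A, msg='ok')): A:[ok] B:[ack] C:[err,ping]
After 7 (process(B)): A:[ok] B:[] C:[err,ping]
After 8 (send(from=C, to=B, msg='req')): A:[ok] B:[req] C:[err,ping]
After 9 (send(from=A, to=C, msg='tick')): A:[ok] B:[req] C:[err,ping,tick]
After 10 (send(from=A, to=B, msg='pong')): A:[ok] B:[req,pong] C:[err,ping,tick]

err,ping,tick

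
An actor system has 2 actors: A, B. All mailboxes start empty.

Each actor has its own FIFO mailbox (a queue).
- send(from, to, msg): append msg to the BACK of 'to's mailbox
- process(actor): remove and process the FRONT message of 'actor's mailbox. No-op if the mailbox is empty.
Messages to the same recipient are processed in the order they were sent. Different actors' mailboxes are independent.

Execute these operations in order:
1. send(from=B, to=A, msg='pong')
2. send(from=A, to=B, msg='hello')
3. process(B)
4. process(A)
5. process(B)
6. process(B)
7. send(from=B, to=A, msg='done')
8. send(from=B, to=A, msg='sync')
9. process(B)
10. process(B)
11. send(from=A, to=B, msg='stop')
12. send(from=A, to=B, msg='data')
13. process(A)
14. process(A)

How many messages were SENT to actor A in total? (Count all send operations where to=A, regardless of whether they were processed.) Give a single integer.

After 1 (send(from=B, to=A, msg='pong')): A:[pong] B:[]
After 2 (send(from=A, to=B, msg='hello')): A:[pong] B:[hello]
After 3 (process(B)): A:[pong] B:[]
After 4 (process(A)): A:[] B:[]
After 5 (process(B)): A:[] B:[]
After 6 (process(B)): A:[] B:[]
After 7 (send(from=B, to=A, msg='done')): A:[done] B:[]
After 8 (send(from=B, to=A, msg='sync')): A:[done,sync] B:[]
After 9 (process(B)): A:[done,sync] B:[]
After 10 (process(B)): A:[done,sync] B:[]
After 11 (send(from=A, to=B, msg='stop')): A:[done,sync] B:[stop]
After 12 (send(from=A, to=B, msg='data')): A:[done,sync] B:[stop,data]
After 13 (process(A)): A:[sync] B:[stop,data]
After 14 (process(A)): A:[] B:[stop,data]

Answer: 3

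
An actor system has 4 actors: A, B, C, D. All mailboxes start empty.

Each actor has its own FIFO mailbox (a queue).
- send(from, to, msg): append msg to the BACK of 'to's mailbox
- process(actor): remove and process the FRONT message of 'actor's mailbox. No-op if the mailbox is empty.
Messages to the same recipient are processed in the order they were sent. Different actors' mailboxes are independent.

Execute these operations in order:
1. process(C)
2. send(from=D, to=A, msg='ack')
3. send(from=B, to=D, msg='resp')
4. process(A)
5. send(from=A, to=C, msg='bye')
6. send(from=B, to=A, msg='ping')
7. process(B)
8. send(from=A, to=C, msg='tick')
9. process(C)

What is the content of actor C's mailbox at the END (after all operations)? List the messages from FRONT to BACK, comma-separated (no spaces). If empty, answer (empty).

Answer: tick

Derivation:
After 1 (process(C)): A:[] B:[] C:[] D:[]
After 2 (send(from=D, to=A, msg='ack')): A:[ack] B:[] C:[] D:[]
After 3 (send(from=B, to=D, msg='resp')): A:[ack] B:[] C:[] D:[resp]
After 4 (process(A)): A:[] B:[] C:[] D:[resp]
After 5 (send(from=A, to=C, msg='bye')): A:[] B:[] C:[bye] D:[resp]
After 6 (send(from=B, to=A, msg='ping')): A:[ping] B:[] C:[bye] D:[resp]
After 7 (process(B)): A:[ping] B:[] C:[bye] D:[resp]
After 8 (send(from=A, to=C, msg='tick')): A:[ping] B:[] C:[bye,tick] D:[resp]
After 9 (process(C)): A:[ping] B:[] C:[tick] D:[resp]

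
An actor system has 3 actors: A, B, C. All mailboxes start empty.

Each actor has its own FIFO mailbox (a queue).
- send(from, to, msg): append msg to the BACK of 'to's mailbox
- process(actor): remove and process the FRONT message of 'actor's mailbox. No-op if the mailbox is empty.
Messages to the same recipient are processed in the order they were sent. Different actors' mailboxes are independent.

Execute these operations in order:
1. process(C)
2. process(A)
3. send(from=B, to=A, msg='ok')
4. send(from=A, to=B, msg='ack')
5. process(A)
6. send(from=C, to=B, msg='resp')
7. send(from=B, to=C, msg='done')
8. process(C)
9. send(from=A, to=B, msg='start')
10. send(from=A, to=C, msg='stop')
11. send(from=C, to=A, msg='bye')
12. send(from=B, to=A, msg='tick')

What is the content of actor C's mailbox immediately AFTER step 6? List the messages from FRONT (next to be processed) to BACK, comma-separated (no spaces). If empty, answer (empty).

After 1 (process(C)): A:[] B:[] C:[]
After 2 (process(A)): A:[] B:[] C:[]
After 3 (send(from=B, to=A, msg='ok')): A:[ok] B:[] C:[]
After 4 (send(from=A, to=B, msg='ack')): A:[ok] B:[ack] C:[]
After 5 (process(A)): A:[] B:[ack] C:[]
After 6 (send(from=C, to=B, msg='resp')): A:[] B:[ack,resp] C:[]

(empty)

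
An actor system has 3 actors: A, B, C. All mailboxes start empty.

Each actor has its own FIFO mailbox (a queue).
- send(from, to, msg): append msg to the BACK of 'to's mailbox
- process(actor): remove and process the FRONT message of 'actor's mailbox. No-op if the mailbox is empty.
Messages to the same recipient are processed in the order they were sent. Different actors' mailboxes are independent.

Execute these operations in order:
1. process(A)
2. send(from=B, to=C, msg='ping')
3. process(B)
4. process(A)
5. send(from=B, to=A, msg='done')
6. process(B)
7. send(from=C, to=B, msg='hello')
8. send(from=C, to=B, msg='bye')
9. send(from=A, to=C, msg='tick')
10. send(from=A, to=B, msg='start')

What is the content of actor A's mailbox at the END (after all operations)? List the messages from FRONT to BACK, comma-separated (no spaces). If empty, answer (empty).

Answer: done

Derivation:
After 1 (process(A)): A:[] B:[] C:[]
After 2 (send(from=B, to=C, msg='ping')): A:[] B:[] C:[ping]
After 3 (process(B)): A:[] B:[] C:[ping]
After 4 (process(A)): A:[] B:[] C:[ping]
After 5 (send(from=B, to=A, msg='done')): A:[done] B:[] C:[ping]
After 6 (process(B)): A:[done] B:[] C:[ping]
After 7 (send(from=C, to=B, msg='hello')): A:[done] B:[hello] C:[ping]
After 8 (send(from=C, to=B, msg='bye')): A:[done] B:[hello,bye] C:[ping]
After 9 (send(from=A, to=C, msg='tick')): A:[done] B:[hello,bye] C:[ping,tick]
After 10 (send(from=A, to=B, msg='start')): A:[done] B:[hello,bye,start] C:[ping,tick]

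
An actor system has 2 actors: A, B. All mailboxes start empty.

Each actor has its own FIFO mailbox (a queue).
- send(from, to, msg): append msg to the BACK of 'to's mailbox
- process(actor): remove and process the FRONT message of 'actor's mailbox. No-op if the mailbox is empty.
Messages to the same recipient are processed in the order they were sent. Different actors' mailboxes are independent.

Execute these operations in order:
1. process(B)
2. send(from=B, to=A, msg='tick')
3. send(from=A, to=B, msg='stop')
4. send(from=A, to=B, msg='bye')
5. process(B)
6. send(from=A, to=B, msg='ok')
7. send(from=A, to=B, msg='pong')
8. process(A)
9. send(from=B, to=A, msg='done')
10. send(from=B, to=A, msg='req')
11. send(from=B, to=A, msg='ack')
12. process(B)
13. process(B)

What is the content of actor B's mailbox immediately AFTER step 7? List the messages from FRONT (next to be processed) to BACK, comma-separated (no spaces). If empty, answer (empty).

After 1 (process(B)): A:[] B:[]
After 2 (send(from=B, to=A, msg='tick')): A:[tick] B:[]
After 3 (send(from=A, to=B, msg='stop')): A:[tick] B:[stop]
After 4 (send(from=A, to=B, msg='bye')): A:[tick] B:[stop,bye]
After 5 (process(B)): A:[tick] B:[bye]
After 6 (send(from=A, to=B, msg='ok')): A:[tick] B:[bye,ok]
After 7 (send(from=A, to=B, msg='pong')): A:[tick] B:[bye,ok,pong]

bye,ok,pong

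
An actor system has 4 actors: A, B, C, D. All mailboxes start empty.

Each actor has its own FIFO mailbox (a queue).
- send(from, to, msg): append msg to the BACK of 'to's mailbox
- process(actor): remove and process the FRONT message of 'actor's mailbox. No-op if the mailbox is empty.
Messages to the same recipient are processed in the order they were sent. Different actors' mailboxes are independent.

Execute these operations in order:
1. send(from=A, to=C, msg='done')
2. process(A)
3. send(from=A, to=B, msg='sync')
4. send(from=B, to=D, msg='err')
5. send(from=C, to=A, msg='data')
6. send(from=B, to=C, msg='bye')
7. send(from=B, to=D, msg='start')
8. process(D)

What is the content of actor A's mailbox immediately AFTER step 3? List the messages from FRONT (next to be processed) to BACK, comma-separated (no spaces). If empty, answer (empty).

After 1 (send(from=A, to=C, msg='done')): A:[] B:[] C:[done] D:[]
After 2 (process(A)): A:[] B:[] C:[done] D:[]
After 3 (send(from=A, to=B, msg='sync')): A:[] B:[sync] C:[done] D:[]

(empty)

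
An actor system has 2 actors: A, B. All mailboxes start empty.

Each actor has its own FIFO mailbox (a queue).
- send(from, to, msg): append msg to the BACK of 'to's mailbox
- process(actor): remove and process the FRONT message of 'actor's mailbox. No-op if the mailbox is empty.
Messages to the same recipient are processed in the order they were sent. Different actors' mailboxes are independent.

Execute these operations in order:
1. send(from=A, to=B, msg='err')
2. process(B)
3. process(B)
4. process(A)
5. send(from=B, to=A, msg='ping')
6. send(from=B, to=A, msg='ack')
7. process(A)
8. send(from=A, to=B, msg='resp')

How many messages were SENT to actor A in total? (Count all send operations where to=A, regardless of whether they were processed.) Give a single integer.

After 1 (send(from=A, to=B, msg='err')): A:[] B:[err]
After 2 (process(B)): A:[] B:[]
After 3 (process(B)): A:[] B:[]
After 4 (process(A)): A:[] B:[]
After 5 (send(from=B, to=A, msg='ping')): A:[ping] B:[]
After 6 (send(from=B, to=A, msg='ack')): A:[ping,ack] B:[]
After 7 (process(A)): A:[ack] B:[]
After 8 (send(from=A, to=B, msg='resp')): A:[ack] B:[resp]

Answer: 2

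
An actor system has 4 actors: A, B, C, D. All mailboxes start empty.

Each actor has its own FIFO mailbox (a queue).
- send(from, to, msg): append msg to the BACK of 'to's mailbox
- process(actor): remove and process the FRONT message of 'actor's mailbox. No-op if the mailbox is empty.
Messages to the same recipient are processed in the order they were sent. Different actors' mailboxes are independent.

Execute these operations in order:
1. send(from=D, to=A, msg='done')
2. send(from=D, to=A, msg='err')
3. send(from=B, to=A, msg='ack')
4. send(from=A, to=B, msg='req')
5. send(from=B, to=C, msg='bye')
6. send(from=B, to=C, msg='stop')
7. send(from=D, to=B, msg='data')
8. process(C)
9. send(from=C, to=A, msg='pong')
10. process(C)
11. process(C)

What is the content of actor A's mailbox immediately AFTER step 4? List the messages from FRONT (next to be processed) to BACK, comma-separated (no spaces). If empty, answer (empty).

After 1 (send(from=D, to=A, msg='done')): A:[done] B:[] C:[] D:[]
After 2 (send(from=D, to=A, msg='err')): A:[done,err] B:[] C:[] D:[]
After 3 (send(from=B, to=A, msg='ack')): A:[done,err,ack] B:[] C:[] D:[]
After 4 (send(from=A, to=B, msg='req')): A:[done,err,ack] B:[req] C:[] D:[]

done,err,ack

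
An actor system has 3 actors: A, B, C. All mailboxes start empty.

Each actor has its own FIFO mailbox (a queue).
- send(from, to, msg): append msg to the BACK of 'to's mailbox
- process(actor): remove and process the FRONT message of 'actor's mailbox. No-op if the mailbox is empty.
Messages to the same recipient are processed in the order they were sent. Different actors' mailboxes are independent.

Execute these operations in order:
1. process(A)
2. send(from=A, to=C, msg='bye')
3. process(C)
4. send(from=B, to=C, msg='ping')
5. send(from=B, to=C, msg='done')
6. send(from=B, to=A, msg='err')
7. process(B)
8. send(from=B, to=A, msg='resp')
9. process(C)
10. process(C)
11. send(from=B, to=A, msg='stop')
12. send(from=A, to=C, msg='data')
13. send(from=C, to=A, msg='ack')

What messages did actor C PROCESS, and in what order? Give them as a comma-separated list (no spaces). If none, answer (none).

After 1 (process(A)): A:[] B:[] C:[]
After 2 (send(from=A, to=C, msg='bye')): A:[] B:[] C:[bye]
After 3 (process(C)): A:[] B:[] C:[]
After 4 (send(from=B, to=C, msg='ping')): A:[] B:[] C:[ping]
After 5 (send(from=B, to=C, msg='done')): A:[] B:[] C:[ping,done]
After 6 (send(from=B, to=A, msg='err')): A:[err] B:[] C:[ping,done]
After 7 (process(B)): A:[err] B:[] C:[ping,done]
After 8 (send(from=B, to=A, msg='resp')): A:[err,resp] B:[] C:[ping,done]
After 9 (process(C)): A:[err,resp] B:[] C:[done]
After 10 (process(C)): A:[err,resp] B:[] C:[]
After 11 (send(from=B, to=A, msg='stop')): A:[err,resp,stop] B:[] C:[]
After 12 (send(from=A, to=C, msg='data')): A:[err,resp,stop] B:[] C:[data]
After 13 (send(from=C, to=A, msg='ack')): A:[err,resp,stop,ack] B:[] C:[data]

Answer: bye,ping,done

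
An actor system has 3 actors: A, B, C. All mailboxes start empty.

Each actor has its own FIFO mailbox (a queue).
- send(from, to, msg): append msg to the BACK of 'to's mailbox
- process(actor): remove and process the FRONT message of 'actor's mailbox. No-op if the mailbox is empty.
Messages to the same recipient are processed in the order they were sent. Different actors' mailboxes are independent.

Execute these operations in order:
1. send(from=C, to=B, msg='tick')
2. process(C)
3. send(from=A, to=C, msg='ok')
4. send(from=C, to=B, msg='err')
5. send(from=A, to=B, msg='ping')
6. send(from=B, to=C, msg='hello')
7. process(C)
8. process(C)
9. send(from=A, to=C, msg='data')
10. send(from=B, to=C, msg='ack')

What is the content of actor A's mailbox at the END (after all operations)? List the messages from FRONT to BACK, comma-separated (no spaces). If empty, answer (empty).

After 1 (send(from=C, to=B, msg='tick')): A:[] B:[tick] C:[]
After 2 (process(C)): A:[] B:[tick] C:[]
After 3 (send(from=A, to=C, msg='ok')): A:[] B:[tick] C:[ok]
After 4 (send(from=C, to=B, msg='err')): A:[] B:[tick,err] C:[ok]
After 5 (send(from=A, to=B, msg='ping')): A:[] B:[tick,err,ping] C:[ok]
After 6 (send(from=B, to=C, msg='hello')): A:[] B:[tick,err,ping] C:[ok,hello]
After 7 (process(C)): A:[] B:[tick,err,ping] C:[hello]
After 8 (process(C)): A:[] B:[tick,err,ping] C:[]
After 9 (send(from=A, to=C, msg='data')): A:[] B:[tick,err,ping] C:[data]
After 10 (send(from=B, to=C, msg='ack')): A:[] B:[tick,err,ping] C:[data,ack]

Answer: (empty)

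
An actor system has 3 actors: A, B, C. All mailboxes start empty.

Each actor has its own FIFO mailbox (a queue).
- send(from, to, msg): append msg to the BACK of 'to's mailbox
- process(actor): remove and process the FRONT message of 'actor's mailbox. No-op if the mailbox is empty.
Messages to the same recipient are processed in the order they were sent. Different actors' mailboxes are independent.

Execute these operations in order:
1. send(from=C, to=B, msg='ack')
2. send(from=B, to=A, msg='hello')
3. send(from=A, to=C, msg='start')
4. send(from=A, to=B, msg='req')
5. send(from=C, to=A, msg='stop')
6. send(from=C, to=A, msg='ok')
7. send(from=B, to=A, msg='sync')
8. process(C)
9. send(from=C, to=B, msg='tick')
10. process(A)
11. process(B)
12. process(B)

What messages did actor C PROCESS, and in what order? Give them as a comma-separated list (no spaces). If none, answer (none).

Answer: start

Derivation:
After 1 (send(from=C, to=B, msg='ack')): A:[] B:[ack] C:[]
After 2 (send(from=B, to=A, msg='hello')): A:[hello] B:[ack] C:[]
After 3 (send(from=A, to=C, msg='start')): A:[hello] B:[ack] C:[start]
After 4 (send(from=A, to=B, msg='req')): A:[hello] B:[ack,req] C:[start]
After 5 (send(from=C, to=A, msg='stop')): A:[hello,stop] B:[ack,req] C:[start]
After 6 (send(from=C, to=A, msg='ok')): A:[hello,stop,ok] B:[ack,req] C:[start]
After 7 (send(from=B, to=A, msg='sync')): A:[hello,stop,ok,sync] B:[ack,req] C:[start]
After 8 (process(C)): A:[hello,stop,ok,sync] B:[ack,req] C:[]
After 9 (send(from=C, to=B, msg='tick')): A:[hello,stop,ok,sync] B:[ack,req,tick] C:[]
After 10 (process(A)): A:[stop,ok,sync] B:[ack,req,tick] C:[]
After 11 (process(B)): A:[stop,ok,sync] B:[req,tick] C:[]
After 12 (process(B)): A:[stop,ok,sync] B:[tick] C:[]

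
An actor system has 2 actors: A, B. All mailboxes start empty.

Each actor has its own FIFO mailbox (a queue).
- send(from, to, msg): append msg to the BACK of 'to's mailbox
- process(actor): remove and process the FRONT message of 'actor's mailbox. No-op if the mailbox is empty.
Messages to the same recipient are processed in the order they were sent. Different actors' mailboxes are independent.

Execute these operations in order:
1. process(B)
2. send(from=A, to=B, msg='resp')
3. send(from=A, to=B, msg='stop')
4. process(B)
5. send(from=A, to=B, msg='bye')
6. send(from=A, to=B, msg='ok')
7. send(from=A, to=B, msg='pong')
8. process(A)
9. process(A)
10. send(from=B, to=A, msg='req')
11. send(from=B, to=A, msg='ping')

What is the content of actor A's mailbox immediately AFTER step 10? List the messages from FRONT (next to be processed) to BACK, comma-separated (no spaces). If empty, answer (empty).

After 1 (process(B)): A:[] B:[]
After 2 (send(from=A, to=B, msg='resp')): A:[] B:[resp]
After 3 (send(from=A, to=B, msg='stop')): A:[] B:[resp,stop]
After 4 (process(B)): A:[] B:[stop]
After 5 (send(from=A, to=B, msg='bye')): A:[] B:[stop,bye]
After 6 (send(from=A, to=B, msg='ok')): A:[] B:[stop,bye,ok]
After 7 (send(from=A, to=B, msg='pong')): A:[] B:[stop,bye,ok,pong]
After 8 (process(A)): A:[] B:[stop,bye,ok,pong]
After 9 (process(A)): A:[] B:[stop,bye,ok,pong]
After 10 (send(from=B, to=A, msg='req')): A:[req] B:[stop,bye,ok,pong]

req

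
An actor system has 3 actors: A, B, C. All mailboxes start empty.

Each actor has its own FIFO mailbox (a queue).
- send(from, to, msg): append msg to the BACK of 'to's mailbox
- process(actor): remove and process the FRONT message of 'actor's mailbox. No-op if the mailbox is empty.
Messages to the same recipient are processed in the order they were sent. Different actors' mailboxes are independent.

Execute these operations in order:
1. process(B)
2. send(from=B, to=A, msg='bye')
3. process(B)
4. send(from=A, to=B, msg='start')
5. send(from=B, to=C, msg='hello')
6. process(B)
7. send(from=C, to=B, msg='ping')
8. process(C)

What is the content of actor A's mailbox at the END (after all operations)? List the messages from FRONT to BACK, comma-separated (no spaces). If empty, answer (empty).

After 1 (process(B)): A:[] B:[] C:[]
After 2 (send(from=B, to=A, msg='bye')): A:[bye] B:[] C:[]
After 3 (process(B)): A:[bye] B:[] C:[]
After 4 (send(from=A, to=B, msg='start')): A:[bye] B:[start] C:[]
After 5 (send(from=B, to=C, msg='hello')): A:[bye] B:[start] C:[hello]
After 6 (process(B)): A:[bye] B:[] C:[hello]
After 7 (send(from=C, to=B, msg='ping')): A:[bye] B:[ping] C:[hello]
After 8 (process(C)): A:[bye] B:[ping] C:[]

Answer: bye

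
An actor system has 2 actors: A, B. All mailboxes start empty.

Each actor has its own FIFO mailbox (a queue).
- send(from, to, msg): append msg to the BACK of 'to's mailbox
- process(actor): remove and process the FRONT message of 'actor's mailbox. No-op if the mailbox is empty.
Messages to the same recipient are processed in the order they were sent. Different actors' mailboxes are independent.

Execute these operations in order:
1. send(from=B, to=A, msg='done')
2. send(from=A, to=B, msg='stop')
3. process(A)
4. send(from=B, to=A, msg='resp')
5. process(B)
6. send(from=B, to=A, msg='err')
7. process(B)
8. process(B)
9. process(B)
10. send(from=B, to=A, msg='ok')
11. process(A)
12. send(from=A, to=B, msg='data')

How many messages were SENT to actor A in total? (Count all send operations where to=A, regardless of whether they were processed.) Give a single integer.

After 1 (send(from=B, to=A, msg='done')): A:[done] B:[]
After 2 (send(from=A, to=B, msg='stop')): A:[done] B:[stop]
After 3 (process(A)): A:[] B:[stop]
After 4 (send(from=B, to=A, msg='resp')): A:[resp] B:[stop]
After 5 (process(B)): A:[resp] B:[]
After 6 (send(from=B, to=A, msg='err')): A:[resp,err] B:[]
After 7 (process(B)): A:[resp,err] B:[]
After 8 (process(B)): A:[resp,err] B:[]
After 9 (process(B)): A:[resp,err] B:[]
After 10 (send(from=B, to=A, msg='ok')): A:[resp,err,ok] B:[]
After 11 (process(A)): A:[err,ok] B:[]
After 12 (send(from=A, to=B, msg='data')): A:[err,ok] B:[data]

Answer: 4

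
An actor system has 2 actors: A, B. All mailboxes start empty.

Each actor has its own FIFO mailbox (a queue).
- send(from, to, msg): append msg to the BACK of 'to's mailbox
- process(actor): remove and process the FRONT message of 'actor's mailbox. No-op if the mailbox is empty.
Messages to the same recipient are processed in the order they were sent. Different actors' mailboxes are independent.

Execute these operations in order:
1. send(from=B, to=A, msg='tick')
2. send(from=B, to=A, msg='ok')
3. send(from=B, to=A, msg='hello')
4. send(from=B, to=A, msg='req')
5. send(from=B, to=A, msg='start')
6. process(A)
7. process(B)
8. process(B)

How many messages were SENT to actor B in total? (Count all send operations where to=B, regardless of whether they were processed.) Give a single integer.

After 1 (send(from=B, to=A, msg='tick')): A:[tick] B:[]
After 2 (send(from=B, to=A, msg='ok')): A:[tick,ok] B:[]
After 3 (send(from=B, to=A, msg='hello')): A:[tick,ok,hello] B:[]
After 4 (send(from=B, to=A, msg='req')): A:[tick,ok,hello,req] B:[]
After 5 (send(from=B, to=A, msg='start')): A:[tick,ok,hello,req,start] B:[]
After 6 (process(A)): A:[ok,hello,req,start] B:[]
After 7 (process(B)): A:[ok,hello,req,start] B:[]
After 8 (process(B)): A:[ok,hello,req,start] B:[]

Answer: 0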